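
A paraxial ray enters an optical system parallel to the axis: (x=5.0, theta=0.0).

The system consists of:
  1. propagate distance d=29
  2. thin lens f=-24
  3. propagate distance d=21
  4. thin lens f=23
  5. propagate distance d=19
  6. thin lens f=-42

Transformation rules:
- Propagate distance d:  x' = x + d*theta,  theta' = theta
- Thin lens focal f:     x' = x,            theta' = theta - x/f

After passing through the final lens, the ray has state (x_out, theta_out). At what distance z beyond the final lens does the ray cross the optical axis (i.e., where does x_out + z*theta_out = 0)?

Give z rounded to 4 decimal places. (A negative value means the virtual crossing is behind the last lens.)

Answer: 84.4104

Derivation:
Initial: x=5.0000 theta=0.0000
After 1 (propagate distance d=29): x=5.0000 theta=0.0000
After 2 (thin lens f=-24): x=5.0000 theta=5/24 (≈0.2083)
After 3 (propagate distance d=21): x=9.3750 theta=5/24 (≈0.2083)
After 4 (thin lens f=23): x=9.3750 theta=-55/276 (≈-0.1993)
After 5 (propagate distance d=19): x=3085/552 (≈5.5888) theta=-55/276 (≈-0.1993)
After 6 (thin lens f=-42): x=3085/552 (≈5.5888) theta=-1535/23184 (≈-0.0662)
z_focus = -x_out/theta_out = -(3085/552)/(-1535/23184) = 25914/307 ≈ 84.4104
Rounded to 4 decimal places: z = 84.4104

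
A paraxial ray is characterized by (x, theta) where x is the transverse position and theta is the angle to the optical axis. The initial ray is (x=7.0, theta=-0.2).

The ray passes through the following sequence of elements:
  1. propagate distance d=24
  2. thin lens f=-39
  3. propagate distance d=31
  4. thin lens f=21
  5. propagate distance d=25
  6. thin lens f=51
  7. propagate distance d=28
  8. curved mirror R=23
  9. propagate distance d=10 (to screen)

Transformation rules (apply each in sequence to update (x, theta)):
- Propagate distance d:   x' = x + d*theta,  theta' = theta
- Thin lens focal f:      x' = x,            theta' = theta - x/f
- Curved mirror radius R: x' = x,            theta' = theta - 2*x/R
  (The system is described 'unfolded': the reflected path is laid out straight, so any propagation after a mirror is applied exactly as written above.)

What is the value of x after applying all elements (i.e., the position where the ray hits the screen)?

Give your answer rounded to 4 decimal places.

Initial: x=7.0000 theta=-0.2000
After 1 (propagate distance d=24): x=2.2000 theta=-0.2000
After 2 (thin lens f=-39): x=2.2000 theta=-28/195 (≈-0.1436)
After 3 (propagate distance d=31): x=-439/195 (≈-2.2513) theta=-28/195 (≈-0.1436)
After 4 (thin lens f=21): x=-439/195 (≈-2.2513) theta=-149/4095 (≈-0.0364)
After 5 (propagate distance d=25): x=-12944/4095 (≈-3.1609) theta=-149/4095 (≈-0.0364)
After 6 (thin lens f=51): x=-12944/4095 (≈-3.1609) theta=1069/41769 (≈0.0256)
After 7 (propagate distance d=28): x=-39268/16065 (≈-2.4443) theta=1069/41769 (≈0.0256)
After 8 (curved mirror R=23): x=-39268/16065 (≈-2.4443) theta=381301/1601145 (≈0.2381)
After 9 (propagate distance d=10 (to screen)): x=-302102/4803435 (≈-0.0629) theta=381301/1601145 (≈0.2381)
Rounded to 4 decimal places: x = -0.0629

Answer: -0.0629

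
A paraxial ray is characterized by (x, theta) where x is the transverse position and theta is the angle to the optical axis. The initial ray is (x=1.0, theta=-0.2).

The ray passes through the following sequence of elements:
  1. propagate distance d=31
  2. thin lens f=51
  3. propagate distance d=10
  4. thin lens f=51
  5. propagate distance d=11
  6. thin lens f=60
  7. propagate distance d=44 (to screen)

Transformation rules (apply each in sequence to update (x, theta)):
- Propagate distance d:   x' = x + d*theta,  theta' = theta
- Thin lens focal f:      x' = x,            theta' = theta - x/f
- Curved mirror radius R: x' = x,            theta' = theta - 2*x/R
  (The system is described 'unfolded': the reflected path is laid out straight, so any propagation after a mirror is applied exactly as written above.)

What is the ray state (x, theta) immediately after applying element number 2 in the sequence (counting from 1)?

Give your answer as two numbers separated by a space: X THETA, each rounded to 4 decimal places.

Answer: -5.2000 -0.0980

Derivation:
Initial: x=1.0000 theta=-0.2000
After 1 (propagate distance d=31): x=-5.2000 theta=-0.2000
After 2 (thin lens f=51): x=-5.2000 theta=-5/51 (≈-0.0980)
Rounded to 4 decimal places: x = -5.2000, theta = -0.0980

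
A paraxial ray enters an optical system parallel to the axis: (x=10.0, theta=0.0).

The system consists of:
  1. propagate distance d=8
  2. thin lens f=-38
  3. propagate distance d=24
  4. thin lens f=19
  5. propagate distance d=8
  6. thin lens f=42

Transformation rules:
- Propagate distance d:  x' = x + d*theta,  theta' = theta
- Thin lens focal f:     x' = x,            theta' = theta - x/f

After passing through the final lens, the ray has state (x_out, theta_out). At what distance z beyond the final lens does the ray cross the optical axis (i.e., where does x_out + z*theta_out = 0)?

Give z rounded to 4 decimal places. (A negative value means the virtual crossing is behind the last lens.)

Initial: x=10.0000 theta=0.0000
After 1 (propagate distance d=8): x=10.0000 theta=0.0000
After 2 (thin lens f=-38): x=10.0000 theta=5/19 (≈0.2632)
After 3 (propagate distance d=24): x=310/19 (≈16.3158) theta=5/19 (≈0.2632)
After 4 (thin lens f=19): x=310/19 (≈16.3158) theta=-215/361 (≈-0.5956)
After 5 (propagate distance d=8): x=4170/361 (≈11.5512) theta=-215/361 (≈-0.5956)
After 6 (thin lens f=42): x=4170/361 (≈11.5512) theta=-2200/2527 (≈-0.8706)
z_focus = -x_out/theta_out = -(4170/361)/(-2200/2527) = 2919/220 ≈ 13.2682
Rounded to 4 decimal places: z = 13.2682

Answer: 13.2682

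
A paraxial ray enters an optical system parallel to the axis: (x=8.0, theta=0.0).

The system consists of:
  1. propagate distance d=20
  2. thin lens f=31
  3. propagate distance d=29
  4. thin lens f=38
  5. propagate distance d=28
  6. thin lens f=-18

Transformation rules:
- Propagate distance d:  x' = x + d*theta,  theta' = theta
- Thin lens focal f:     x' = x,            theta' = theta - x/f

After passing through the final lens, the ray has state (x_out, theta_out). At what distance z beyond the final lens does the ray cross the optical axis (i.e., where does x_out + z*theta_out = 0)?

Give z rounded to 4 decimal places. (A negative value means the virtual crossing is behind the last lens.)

Answer: -10.6531

Derivation:
Initial: x=8.0000 theta=0.0000
After 1 (propagate distance d=20): x=8.0000 theta=0.0000
After 2 (thin lens f=31): x=8.0000 theta=-8/31 (≈-0.2581)
After 3 (propagate distance d=29): x=16/31 (≈0.5161) theta=-8/31 (≈-0.2581)
After 4 (thin lens f=38): x=16/31 (≈0.5161) theta=-160/589 (≈-0.2716)
After 5 (propagate distance d=28): x=-4176/589 (≈-7.0900) theta=-160/589 (≈-0.2716)
After 6 (thin lens f=-18): x=-4176/589 (≈-7.0900) theta=-392/589 (≈-0.6655)
z_focus = -x_out/theta_out = -(-4176/589)/(-392/589) = -522/49 ≈ -10.6531
Rounded to 4 decimal places: z = -10.6531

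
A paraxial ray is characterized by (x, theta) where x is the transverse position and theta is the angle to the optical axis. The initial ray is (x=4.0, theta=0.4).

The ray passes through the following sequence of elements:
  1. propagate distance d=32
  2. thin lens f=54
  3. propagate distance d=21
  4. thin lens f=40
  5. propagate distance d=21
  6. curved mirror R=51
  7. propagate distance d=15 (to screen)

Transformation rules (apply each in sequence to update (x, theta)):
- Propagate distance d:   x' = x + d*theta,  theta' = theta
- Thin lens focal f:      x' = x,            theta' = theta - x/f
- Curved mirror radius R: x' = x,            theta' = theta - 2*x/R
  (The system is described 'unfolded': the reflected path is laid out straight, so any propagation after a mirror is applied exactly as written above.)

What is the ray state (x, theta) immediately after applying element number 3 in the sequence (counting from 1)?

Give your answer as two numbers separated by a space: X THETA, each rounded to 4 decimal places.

Initial: x=4.0000 theta=0.4000
After 1 (propagate distance d=32): x=16.8000 theta=0.4000
After 2 (thin lens f=54): x=16.8000 theta=4/45 (≈0.0889)
After 3 (propagate distance d=21): x=56/3 (≈18.6667) theta=4/45 (≈0.0889)
Rounded to 4 decimal places: x = 18.6667, theta = 0.0889

Answer: 18.6667 0.0889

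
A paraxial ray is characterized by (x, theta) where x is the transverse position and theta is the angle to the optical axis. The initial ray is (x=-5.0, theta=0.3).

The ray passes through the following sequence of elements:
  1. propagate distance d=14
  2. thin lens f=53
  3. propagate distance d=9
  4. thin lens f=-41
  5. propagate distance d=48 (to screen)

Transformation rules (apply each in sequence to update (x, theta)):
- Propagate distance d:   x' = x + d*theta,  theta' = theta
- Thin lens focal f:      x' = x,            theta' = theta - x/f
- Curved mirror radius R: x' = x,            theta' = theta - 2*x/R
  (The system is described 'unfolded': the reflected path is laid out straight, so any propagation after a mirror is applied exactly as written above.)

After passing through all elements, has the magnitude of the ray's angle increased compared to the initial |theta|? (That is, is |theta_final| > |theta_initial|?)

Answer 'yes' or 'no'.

Initial: x=-5.0000 theta=0.3000
After 1 (propagate distance d=14): x=-0.8000 theta=0.3000
After 2 (thin lens f=53): x=-0.8000 theta=167/530 (≈0.3151)
After 3 (propagate distance d=9): x=1079/530 (≈2.0358) theta=167/530 (≈0.3151)
After 4 (thin lens f=-41): x=1079/530 (≈2.0358) theta=3963/10865 (≈0.3647)
After 5 (propagate distance d=48 (to screen)): x=424687/21730 (≈19.5438) theta=3963/10865 (≈0.3647)
|theta_initial|=0.3000 |theta_final|=3963/10865 (≈0.3647) -> increased

Answer: yes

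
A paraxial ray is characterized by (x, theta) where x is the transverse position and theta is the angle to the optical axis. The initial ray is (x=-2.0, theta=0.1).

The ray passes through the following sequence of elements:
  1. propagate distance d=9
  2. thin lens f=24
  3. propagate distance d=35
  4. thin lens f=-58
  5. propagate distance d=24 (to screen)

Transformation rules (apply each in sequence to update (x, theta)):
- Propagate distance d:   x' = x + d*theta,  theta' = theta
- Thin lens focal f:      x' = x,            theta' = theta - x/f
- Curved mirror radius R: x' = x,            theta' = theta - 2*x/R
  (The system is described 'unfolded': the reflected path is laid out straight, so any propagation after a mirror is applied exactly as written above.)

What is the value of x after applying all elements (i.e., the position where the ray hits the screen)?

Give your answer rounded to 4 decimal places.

Initial: x=-2.0000 theta=0.1000
After 1 (propagate distance d=9): x=-1.1000 theta=0.1000
After 2 (thin lens f=24): x=-1.1000 theta=7/48 (≈0.1458)
After 3 (propagate distance d=35): x=961/240 (≈4.0042) theta=7/48 (≈0.1458)
After 4 (thin lens f=-58): x=961/240 (≈4.0042) theta=997/4640 (≈0.2149)
After 5 (propagate distance d=24 (to screen)): x=63761/6960 (≈9.1611) theta=997/4640 (≈0.2149)
Rounded to 4 decimal places: x = 9.1611

Answer: 9.1611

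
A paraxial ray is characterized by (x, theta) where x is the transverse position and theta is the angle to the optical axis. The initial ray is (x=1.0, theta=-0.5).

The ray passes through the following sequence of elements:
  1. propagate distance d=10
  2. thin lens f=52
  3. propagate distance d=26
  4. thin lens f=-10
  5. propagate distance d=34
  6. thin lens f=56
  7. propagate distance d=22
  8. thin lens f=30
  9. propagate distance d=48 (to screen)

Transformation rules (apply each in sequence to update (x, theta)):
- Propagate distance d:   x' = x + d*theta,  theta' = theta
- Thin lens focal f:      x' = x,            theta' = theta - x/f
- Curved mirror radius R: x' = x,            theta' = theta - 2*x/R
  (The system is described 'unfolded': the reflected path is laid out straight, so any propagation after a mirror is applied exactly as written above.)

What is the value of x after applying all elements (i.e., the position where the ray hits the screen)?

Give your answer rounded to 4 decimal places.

Answer: 31.2610

Derivation:
Initial: x=1.0000 theta=-0.5000
After 1 (propagate distance d=10): x=-4.0000 theta=-0.5000
After 2 (thin lens f=52): x=-4.0000 theta=-11/26 (≈-0.4231)
After 3 (propagate distance d=26): x=-15.0000 theta=-11/26 (≈-0.4231)
After 4 (thin lens f=-10): x=-15.0000 theta=-25/13 (≈-1.9231)
After 5 (propagate distance d=34): x=-1045/13 (≈-80.3846) theta=-25/13 (≈-1.9231)
After 6 (thin lens f=56): x=-1045/13 (≈-80.3846) theta=-355/728 (≈-0.4876)
After 7 (propagate distance d=22): x=-33165/364 (≈-91.1126) theta=-355/728 (≈-0.4876)
After 8 (thin lens f=30): x=-33165/364 (≈-91.1126) theta=232/91 (≈2.5495)
After 9 (propagate distance d=48 (to screen)): x=11379/364 (≈31.2610) theta=232/91 (≈2.5495)
Rounded to 4 decimal places: x = 31.2610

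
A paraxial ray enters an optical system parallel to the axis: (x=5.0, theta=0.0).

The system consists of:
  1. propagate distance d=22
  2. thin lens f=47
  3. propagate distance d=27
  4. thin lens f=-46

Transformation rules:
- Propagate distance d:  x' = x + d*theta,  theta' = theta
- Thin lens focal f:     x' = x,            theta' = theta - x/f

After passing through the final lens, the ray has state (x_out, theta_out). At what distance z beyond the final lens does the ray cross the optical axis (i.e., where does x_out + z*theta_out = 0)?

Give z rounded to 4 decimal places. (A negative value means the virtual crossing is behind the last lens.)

Initial: x=5.0000 theta=0.0000
After 1 (propagate distance d=22): x=5.0000 theta=0.0000
After 2 (thin lens f=47): x=5.0000 theta=-5/47 (≈-0.1064)
After 3 (propagate distance d=27): x=100/47 (≈2.1277) theta=-5/47 (≈-0.1064)
After 4 (thin lens f=-46): x=100/47 (≈2.1277) theta=-65/1081 (≈-0.0601)
z_focus = -x_out/theta_out = -(100/47)/(-65/1081) = 460/13 ≈ 35.3846
Rounded to 4 decimal places: z = 35.3846

Answer: 35.3846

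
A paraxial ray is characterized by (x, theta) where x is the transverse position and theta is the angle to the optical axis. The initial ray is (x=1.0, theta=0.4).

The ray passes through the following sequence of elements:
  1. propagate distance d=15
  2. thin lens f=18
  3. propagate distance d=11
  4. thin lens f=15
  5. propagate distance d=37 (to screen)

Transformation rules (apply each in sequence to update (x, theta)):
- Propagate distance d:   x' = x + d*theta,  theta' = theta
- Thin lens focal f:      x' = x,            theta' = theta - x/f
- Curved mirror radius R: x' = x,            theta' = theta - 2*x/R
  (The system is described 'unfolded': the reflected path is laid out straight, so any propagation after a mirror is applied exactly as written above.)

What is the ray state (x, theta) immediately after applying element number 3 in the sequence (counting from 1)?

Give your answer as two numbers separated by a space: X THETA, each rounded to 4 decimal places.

Answer: 7.1222 0.0111

Derivation:
Initial: x=1.0000 theta=0.4000
After 1 (propagate distance d=15): x=7.0000 theta=0.4000
After 2 (thin lens f=18): x=7.0000 theta=1/90 (≈0.0111)
After 3 (propagate distance d=11): x=641/90 (≈7.1222) theta=1/90 (≈0.0111)
Rounded to 4 decimal places: x = 7.1222, theta = 0.0111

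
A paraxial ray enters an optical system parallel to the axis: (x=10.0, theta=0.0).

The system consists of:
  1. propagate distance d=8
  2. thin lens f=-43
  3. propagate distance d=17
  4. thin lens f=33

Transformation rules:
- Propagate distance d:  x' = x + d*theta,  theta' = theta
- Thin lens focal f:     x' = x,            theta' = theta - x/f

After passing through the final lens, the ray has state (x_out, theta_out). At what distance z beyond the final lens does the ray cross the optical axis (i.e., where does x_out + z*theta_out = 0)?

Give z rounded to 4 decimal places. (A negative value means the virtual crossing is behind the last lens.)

Answer: 73.3333

Derivation:
Initial: x=10.0000 theta=0.0000
After 1 (propagate distance d=8): x=10.0000 theta=0.0000
After 2 (thin lens f=-43): x=10.0000 theta=10/43 (≈0.2326)
After 3 (propagate distance d=17): x=600/43 (≈13.9535) theta=10/43 (≈0.2326)
After 4 (thin lens f=33): x=600/43 (≈13.9535) theta=-90/473 (≈-0.1903)
z_focus = -x_out/theta_out = -(600/43)/(-90/473) = 220/3 ≈ 73.3333
Rounded to 4 decimal places: z = 73.3333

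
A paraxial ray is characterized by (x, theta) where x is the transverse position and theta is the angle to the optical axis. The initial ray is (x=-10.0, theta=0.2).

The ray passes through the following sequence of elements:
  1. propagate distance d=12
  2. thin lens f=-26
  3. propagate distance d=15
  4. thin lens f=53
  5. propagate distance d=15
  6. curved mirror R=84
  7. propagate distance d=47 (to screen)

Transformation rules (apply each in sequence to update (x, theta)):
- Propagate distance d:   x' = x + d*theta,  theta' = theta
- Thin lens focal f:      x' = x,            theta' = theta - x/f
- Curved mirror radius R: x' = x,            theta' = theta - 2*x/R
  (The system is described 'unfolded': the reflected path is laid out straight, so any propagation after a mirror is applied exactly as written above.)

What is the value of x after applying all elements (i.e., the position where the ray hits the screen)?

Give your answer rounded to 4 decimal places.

Answer: 4.5607

Derivation:
Initial: x=-10.0000 theta=0.2000
After 1 (propagate distance d=12): x=-7.6000 theta=0.2000
After 2 (thin lens f=-26): x=-7.6000 theta=-6/65 (≈-0.0923)
After 3 (propagate distance d=15): x=-584/65 (≈-8.9846) theta=-6/65 (≈-0.0923)
After 4 (thin lens f=53): x=-584/65 (≈-8.9846) theta=266/3445 (≈0.0772)
After 5 (propagate distance d=15): x=-2074/265 (≈-7.8264) theta=266/3445 (≈0.0772)
After 6 (curved mirror R=84): x=-2074/265 (≈-7.8264) theta=19067/72345 (≈0.2636)
After 7 (propagate distance d=47 (to screen)): x=329947/72345 (≈4.5607) theta=19067/72345 (≈0.2636)
Rounded to 4 decimal places: x = 4.5607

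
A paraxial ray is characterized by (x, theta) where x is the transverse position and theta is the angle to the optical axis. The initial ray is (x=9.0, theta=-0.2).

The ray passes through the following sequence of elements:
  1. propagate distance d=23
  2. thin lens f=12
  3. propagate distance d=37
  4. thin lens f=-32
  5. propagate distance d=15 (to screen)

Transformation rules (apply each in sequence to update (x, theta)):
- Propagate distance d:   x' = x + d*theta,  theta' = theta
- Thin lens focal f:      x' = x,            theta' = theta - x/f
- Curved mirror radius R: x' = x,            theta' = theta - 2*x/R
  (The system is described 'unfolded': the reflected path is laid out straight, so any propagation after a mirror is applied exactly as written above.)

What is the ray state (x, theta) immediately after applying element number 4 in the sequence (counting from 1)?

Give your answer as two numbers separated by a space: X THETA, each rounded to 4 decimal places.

Initial: x=9.0000 theta=-0.2000
After 1 (propagate distance d=23): x=4.4000 theta=-0.2000
After 2 (thin lens f=12): x=4.4000 theta=-17/30 (≈-0.5667)
After 3 (propagate distance d=37): x=-497/30 (≈-16.5667) theta=-17/30 (≈-0.5667)
After 4 (thin lens f=-32): x=-497/30 (≈-16.5667) theta=-347/320 (≈-1.0844)
Rounded to 4 decimal places: x = -16.5667, theta = -1.0844

Answer: -16.5667 -1.0844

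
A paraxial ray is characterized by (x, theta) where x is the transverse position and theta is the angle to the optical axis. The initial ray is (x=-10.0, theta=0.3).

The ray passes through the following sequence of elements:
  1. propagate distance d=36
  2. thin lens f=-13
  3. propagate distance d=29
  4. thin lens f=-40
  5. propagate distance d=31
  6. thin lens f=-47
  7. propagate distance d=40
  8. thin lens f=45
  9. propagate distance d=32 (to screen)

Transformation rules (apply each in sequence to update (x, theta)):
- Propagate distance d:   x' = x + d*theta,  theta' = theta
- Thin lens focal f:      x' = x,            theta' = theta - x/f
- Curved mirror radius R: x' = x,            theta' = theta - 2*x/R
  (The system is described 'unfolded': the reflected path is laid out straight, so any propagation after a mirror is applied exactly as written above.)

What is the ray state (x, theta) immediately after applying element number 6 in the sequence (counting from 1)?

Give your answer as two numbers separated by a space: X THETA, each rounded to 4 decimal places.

Initial: x=-10.0000 theta=0.3000
After 1 (propagate distance d=36): x=0.8000 theta=0.3000
After 2 (thin lens f=-13): x=0.8000 theta=47/130 (≈0.3615)
After 3 (propagate distance d=29): x=1467/130 (≈11.2846) theta=47/130 (≈0.3615)
After 4 (thin lens f=-40): x=1467/130 (≈11.2846) theta=3347/5200 (≈0.6437)
After 5 (propagate distance d=31): x=162437/5200 (≈31.2379) theta=3347/5200 (≈0.6437)
After 6 (thin lens f=-47): x=162437/5200 (≈31.2379) theta=159873/122200 (≈1.3083)
Rounded to 4 decimal places: x = 31.2379, theta = 1.3083

Answer: 31.2379 1.3083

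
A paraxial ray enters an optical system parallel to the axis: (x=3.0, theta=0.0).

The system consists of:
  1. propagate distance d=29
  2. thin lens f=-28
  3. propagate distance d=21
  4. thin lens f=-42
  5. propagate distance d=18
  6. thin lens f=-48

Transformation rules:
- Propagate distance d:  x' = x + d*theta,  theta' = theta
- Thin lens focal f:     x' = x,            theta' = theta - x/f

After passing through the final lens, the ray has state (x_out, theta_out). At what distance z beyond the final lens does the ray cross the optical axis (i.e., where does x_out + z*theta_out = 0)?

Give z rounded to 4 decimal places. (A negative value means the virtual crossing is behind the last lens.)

Answer: -22.0000

Derivation:
Initial: x=3.0000 theta=0.0000
After 1 (propagate distance d=29): x=3.0000 theta=0.0000
After 2 (thin lens f=-28): x=3.0000 theta=3/28 (≈0.1071)
After 3 (propagate distance d=21): x=5.2500 theta=3/28 (≈0.1071)
After 4 (thin lens f=-42): x=5.2500 theta=13/56 (≈0.2321)
After 5 (propagate distance d=18): x=66/7 (≈9.4286) theta=13/56 (≈0.2321)
After 6 (thin lens f=-48): x=66/7 (≈9.4286) theta=3/7 (≈0.4286)
z_focus = -x_out/theta_out = -(66/7)/(3/7) = -22.0000
Rounded to 4 decimal places: z = -22.0000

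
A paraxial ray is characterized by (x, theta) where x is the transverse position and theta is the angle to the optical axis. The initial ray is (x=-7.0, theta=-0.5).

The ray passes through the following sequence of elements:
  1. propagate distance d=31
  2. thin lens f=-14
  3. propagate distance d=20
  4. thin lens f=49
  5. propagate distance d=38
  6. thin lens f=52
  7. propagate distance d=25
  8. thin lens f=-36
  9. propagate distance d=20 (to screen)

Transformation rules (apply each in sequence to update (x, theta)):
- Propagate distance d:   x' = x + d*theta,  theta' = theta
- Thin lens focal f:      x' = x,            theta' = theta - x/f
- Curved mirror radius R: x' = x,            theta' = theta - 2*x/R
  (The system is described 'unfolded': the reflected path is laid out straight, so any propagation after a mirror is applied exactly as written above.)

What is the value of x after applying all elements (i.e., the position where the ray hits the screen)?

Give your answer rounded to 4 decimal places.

Answer: -86.4145

Derivation:
Initial: x=-7.0000 theta=-0.5000
After 1 (propagate distance d=31): x=-22.5000 theta=-0.5000
After 2 (thin lens f=-14): x=-22.5000 theta=-59/28 (≈-2.1071)
After 3 (propagate distance d=20): x=-905/14 (≈-64.6429) theta=-59/28 (≈-2.1071)
After 4 (thin lens f=49): x=-905/14 (≈-64.6429) theta=-1081/1372 (≈-0.7879)
After 5 (propagate distance d=38): x=-32442/343 (≈-94.5831) theta=-1081/1372 (≈-0.7879)
After 6 (thin lens f=52): x=-32442/343 (≈-94.5831) theta=2627/2548 (≈1.0310)
After 7 (propagate distance d=25): x=-1227259/17836 (≈-68.8080) theta=2627/2548 (≈1.0310)
After 8 (thin lens f=-36): x=-1227259/17836 (≈-68.8080) theta=-565255/642096 (≈-0.8803)
After 9 (propagate distance d=20 (to screen)): x=-20221/234 (≈-86.4145) theta=-565255/642096 (≈-0.8803)
Rounded to 4 decimal places: x = -86.4145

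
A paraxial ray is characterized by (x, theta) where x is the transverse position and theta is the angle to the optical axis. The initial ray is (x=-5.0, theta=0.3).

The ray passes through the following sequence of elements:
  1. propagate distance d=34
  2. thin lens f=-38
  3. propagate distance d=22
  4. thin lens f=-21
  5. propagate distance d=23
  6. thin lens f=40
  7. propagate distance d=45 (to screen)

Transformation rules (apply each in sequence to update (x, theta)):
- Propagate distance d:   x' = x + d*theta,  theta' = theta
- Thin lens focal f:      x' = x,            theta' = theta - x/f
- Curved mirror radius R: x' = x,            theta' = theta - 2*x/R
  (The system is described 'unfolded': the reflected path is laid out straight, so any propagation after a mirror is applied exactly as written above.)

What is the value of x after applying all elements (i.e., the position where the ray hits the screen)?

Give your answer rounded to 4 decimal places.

Answer: 46.2599

Derivation:
Initial: x=-5.0000 theta=0.3000
After 1 (propagate distance d=34): x=5.2000 theta=0.3000
After 2 (thin lens f=-38): x=5.2000 theta=83/190 (≈0.4368)
After 3 (propagate distance d=22): x=1407/95 (≈14.8105) theta=83/190 (≈0.4368)
After 4 (thin lens f=-21): x=1407/95 (≈14.8105) theta=217/190 (≈1.1421)
After 5 (propagate distance d=23): x=1561/38 (≈41.0789) theta=217/190 (≈1.1421)
After 6 (thin lens f=40): x=1561/38 (≈41.0789) theta=35/304 (≈0.1151)
After 7 (propagate distance d=45 (to screen)): x=14063/304 (≈46.2599) theta=35/304 (≈0.1151)
Rounded to 4 decimal places: x = 46.2599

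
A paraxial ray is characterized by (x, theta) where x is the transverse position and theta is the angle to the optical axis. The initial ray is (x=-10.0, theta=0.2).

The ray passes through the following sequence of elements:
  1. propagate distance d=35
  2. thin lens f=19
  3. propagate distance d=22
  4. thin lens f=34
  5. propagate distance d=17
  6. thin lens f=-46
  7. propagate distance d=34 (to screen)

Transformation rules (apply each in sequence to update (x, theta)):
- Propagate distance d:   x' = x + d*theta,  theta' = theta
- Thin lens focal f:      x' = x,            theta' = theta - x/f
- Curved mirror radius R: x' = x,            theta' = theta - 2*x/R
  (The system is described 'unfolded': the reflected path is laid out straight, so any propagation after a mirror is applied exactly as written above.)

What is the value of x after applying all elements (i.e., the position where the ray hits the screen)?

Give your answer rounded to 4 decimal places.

Answer: 22.1140

Derivation:
Initial: x=-10.0000 theta=0.2000
After 1 (propagate distance d=35): x=-3.0000 theta=0.2000
After 2 (thin lens f=19): x=-3.0000 theta=34/95 (≈0.3579)
After 3 (propagate distance d=22): x=463/95 (≈4.8737) theta=34/95 (≈0.3579)
After 4 (thin lens f=34): x=463/95 (≈4.8737) theta=693/3230 (≈0.2146)
After 5 (propagate distance d=17): x=1619/190 (≈8.5211) theta=693/3230 (≈0.2146)
After 6 (thin lens f=-46): x=1619/190 (≈8.5211) theta=59401/148580 (≈0.3998)
After 7 (propagate distance d=34 (to screen)): x=48319/2185 (≈22.1140) theta=59401/148580 (≈0.3998)
Rounded to 4 decimal places: x = 22.1140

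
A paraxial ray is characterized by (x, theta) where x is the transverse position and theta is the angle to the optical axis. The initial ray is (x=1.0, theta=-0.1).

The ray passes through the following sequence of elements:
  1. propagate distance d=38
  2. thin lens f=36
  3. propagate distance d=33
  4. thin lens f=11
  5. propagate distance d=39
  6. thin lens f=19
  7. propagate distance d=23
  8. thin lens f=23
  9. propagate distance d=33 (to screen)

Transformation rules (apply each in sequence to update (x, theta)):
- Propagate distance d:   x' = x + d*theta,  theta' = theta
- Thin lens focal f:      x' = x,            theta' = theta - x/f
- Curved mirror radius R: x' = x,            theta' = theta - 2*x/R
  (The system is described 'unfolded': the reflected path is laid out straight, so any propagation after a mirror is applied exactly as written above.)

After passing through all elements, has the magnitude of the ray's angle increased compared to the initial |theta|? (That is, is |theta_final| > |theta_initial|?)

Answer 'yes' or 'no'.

Answer: yes

Derivation:
Initial: x=1.0000 theta=-0.1000
After 1 (propagate distance d=38): x=-2.8000 theta=-0.1000
After 2 (thin lens f=36): x=-2.8000 theta=-1/45 (≈-0.0222)
After 3 (propagate distance d=33): x=-53/15 (≈-3.5333) theta=-1/45 (≈-0.0222)
After 4 (thin lens f=11): x=-53/15 (≈-3.5333) theta=148/495 (≈0.2990)
After 5 (propagate distance d=39): x=447/55 (≈8.1273) theta=148/495 (≈0.2990)
After 6 (thin lens f=19): x=447/55 (≈8.1273) theta=-1211/9405 (≈-0.1288)
After 7 (propagate distance d=23): x=48584/9405 (≈5.1658) theta=-1211/9405 (≈-0.1288)
After 8 (thin lens f=23): x=48584/9405 (≈5.1658) theta=-447/1265 (≈-0.3534)
After 9 (propagate distance d=33 (to screen)): x=-1404989/216315 (≈-6.4951) theta=-447/1265 (≈-0.3534)
|theta_initial|=0.1000 |theta_final|=447/1265 (≈0.3534) -> increased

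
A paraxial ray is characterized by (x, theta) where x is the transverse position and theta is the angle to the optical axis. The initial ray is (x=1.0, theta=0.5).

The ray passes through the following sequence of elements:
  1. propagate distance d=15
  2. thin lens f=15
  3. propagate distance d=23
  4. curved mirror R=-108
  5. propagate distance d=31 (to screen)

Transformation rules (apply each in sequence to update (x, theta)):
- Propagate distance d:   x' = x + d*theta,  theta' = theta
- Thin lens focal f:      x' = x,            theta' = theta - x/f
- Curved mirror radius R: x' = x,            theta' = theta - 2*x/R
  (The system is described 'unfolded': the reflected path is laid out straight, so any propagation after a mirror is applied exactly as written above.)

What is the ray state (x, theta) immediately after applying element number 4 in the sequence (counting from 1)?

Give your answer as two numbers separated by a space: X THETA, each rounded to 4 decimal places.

Initial: x=1.0000 theta=0.5000
After 1 (propagate distance d=15): x=8.5000 theta=0.5000
After 2 (thin lens f=15): x=8.5000 theta=-1/15 (≈-0.0667)
After 3 (propagate distance d=23): x=209/30 (≈6.9667) theta=-1/15 (≈-0.0667)
After 4 (curved mirror R=-108): x=209/30 (≈6.9667) theta=101/1620 (≈0.0623)
Rounded to 4 decimal places: x = 6.9667, theta = 0.0623

Answer: 6.9667 0.0623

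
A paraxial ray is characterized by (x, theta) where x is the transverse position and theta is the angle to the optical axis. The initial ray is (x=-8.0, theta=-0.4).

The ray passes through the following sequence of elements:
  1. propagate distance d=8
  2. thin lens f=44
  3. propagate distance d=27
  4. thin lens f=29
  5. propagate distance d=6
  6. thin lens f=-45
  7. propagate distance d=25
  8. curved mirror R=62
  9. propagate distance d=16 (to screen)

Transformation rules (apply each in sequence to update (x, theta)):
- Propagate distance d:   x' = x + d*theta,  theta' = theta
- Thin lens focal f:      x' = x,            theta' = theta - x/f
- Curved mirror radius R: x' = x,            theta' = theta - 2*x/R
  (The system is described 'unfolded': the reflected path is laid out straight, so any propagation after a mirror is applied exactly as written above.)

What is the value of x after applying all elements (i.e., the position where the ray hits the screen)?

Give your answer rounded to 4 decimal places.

Answer: -3.6940

Derivation:
Initial: x=-8.0000 theta=-0.4000
After 1 (propagate distance d=8): x=-11.2000 theta=-0.4000
After 2 (thin lens f=44): x=-11.2000 theta=-8/55 (≈-0.1455)
After 3 (propagate distance d=27): x=-832/55 (≈-15.1273) theta=-8/55 (≈-0.1455)
After 4 (thin lens f=29): x=-832/55 (≈-15.1273) theta=120/319 (≈0.3762)
After 5 (propagate distance d=6): x=-20528/1595 (≈-12.8702) theta=120/319 (≈0.3762)
After 6 (thin lens f=-45): x=-20528/1595 (≈-12.8702) theta=6472/71775 (≈0.0902)
After 7 (propagate distance d=25): x=-152392/14355 (≈-10.6160) theta=6472/71775 (≈0.0902)
After 8 (curved mirror R=62): x=-152392/14355 (≈-10.6160) theta=320864/741675 (≈0.4326)
After 9 (propagate distance d=16 (to screen)): x=-747208/202275 (≈-3.6940) theta=320864/741675 (≈0.4326)
Rounded to 4 decimal places: x = -3.6940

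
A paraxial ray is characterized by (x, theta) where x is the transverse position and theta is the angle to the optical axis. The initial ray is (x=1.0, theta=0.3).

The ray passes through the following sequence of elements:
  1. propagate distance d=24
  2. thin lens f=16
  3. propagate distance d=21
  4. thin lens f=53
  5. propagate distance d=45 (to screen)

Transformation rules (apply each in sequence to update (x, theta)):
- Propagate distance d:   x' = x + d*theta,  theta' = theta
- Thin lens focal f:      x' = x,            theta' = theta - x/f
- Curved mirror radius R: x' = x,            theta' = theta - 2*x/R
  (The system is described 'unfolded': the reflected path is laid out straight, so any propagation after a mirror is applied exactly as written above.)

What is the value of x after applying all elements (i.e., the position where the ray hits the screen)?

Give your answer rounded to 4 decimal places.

Initial: x=1.0000 theta=0.3000
After 1 (propagate distance d=24): x=8.2000 theta=0.3000
After 2 (thin lens f=16): x=8.2000 theta=-0.2125
After 3 (propagate distance d=21): x=3.7375 theta=-0.2125
After 4 (thin lens f=53): x=3.7375 theta=-15/53 (≈-0.2830)
After 5 (propagate distance d=45 (to screen)): x=-38153/4240 (≈-8.9983) theta=-15/53 (≈-0.2830)
Rounded to 4 decimal places: x = -8.9983

Answer: -8.9983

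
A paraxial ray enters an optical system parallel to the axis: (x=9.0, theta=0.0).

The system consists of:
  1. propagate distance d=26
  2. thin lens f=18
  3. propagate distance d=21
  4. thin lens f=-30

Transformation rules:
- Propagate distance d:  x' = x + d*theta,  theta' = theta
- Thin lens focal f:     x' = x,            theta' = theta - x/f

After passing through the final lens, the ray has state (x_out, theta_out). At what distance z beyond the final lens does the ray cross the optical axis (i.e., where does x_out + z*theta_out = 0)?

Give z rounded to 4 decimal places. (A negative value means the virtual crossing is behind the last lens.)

Initial: x=9.0000 theta=0.0000
After 1 (propagate distance d=26): x=9.0000 theta=0.0000
After 2 (thin lens f=18): x=9.0000 theta=-0.5000
After 3 (propagate distance d=21): x=-1.5000 theta=-0.5000
After 4 (thin lens f=-30): x=-1.5000 theta=-0.5500
z_focus = -x_out/theta_out = -(-1.5000)/(-0.5500) = -30/11 ≈ -2.7273
Rounded to 4 decimal places: z = -2.7273

Answer: -2.7273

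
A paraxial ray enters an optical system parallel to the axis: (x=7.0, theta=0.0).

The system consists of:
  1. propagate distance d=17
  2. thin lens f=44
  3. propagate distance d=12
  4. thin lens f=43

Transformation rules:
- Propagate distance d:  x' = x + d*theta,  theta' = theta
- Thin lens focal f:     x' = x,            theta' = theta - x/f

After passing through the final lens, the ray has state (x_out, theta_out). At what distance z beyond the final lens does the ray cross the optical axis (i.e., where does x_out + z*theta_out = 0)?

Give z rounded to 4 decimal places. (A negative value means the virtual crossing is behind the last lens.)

Initial: x=7.0000 theta=0.0000
After 1 (propagate distance d=17): x=7.0000 theta=0.0000
After 2 (thin lens f=44): x=7.0000 theta=-7/44 (≈-0.1591)
After 3 (propagate distance d=12): x=56/11 (≈5.0909) theta=-7/44 (≈-0.1591)
After 4 (thin lens f=43): x=56/11 (≈5.0909) theta=-525/1892 (≈-0.2775)
z_focus = -x_out/theta_out = -(56/11)/(-525/1892) = 1376/75 ≈ 18.3467
Rounded to 4 decimal places: z = 18.3467

Answer: 18.3467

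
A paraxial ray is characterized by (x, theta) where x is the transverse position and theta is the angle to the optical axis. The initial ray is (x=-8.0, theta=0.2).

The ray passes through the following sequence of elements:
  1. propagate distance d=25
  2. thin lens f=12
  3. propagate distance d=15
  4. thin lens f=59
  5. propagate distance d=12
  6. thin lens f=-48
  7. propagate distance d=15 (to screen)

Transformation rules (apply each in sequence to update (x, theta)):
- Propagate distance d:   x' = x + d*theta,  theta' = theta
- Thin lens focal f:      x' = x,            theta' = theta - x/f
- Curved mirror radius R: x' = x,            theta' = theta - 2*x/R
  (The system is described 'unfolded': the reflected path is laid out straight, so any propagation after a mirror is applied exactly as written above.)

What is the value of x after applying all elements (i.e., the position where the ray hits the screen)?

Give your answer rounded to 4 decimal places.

Answer: 16.8049

Derivation:
Initial: x=-8.0000 theta=0.2000
After 1 (propagate distance d=25): x=-3.0000 theta=0.2000
After 2 (thin lens f=12): x=-3.0000 theta=0.4500
After 3 (propagate distance d=15): x=3.7500 theta=0.4500
After 4 (thin lens f=59): x=3.7500 theta=114/295 (≈0.3864)
After 5 (propagate distance d=12): x=9897/1180 (≈8.3873) theta=114/295 (≈0.3864)
After 6 (thin lens f=-48): x=9897/1180 (≈8.3873) theta=2119/3776 (≈0.5612)
After 7 (propagate distance d=15 (to screen)): x=317277/18880 (≈16.8049) theta=2119/3776 (≈0.5612)
Rounded to 4 decimal places: x = 16.8049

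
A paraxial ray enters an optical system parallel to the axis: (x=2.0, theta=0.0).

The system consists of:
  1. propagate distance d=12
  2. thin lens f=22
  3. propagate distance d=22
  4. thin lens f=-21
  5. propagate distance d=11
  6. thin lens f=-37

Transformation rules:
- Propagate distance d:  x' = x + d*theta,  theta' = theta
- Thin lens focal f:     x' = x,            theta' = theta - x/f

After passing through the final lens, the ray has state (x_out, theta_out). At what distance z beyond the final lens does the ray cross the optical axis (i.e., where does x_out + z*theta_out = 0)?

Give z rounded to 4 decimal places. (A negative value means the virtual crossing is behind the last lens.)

Answer: -8.4792

Derivation:
Initial: x=2.0000 theta=0.0000
After 1 (propagate distance d=12): x=2.0000 theta=0.0000
After 2 (thin lens f=22): x=2.0000 theta=-1/11 (≈-0.0909)
After 3 (propagate distance d=22): x=0.0000 theta=-1/11 (≈-0.0909)
After 4 (thin lens f=-21): x=0.0000 theta=-1/11 (≈-0.0909)
After 5 (propagate distance d=11): x=-1.0000 theta=-1/11 (≈-0.0909)
After 6 (thin lens f=-37): x=-1.0000 theta=-48/407 (≈-0.1179)
z_focus = -x_out/theta_out = -(-1.0000)/(-48/407) = -407/48 ≈ -8.4792
Rounded to 4 decimal places: z = -8.4792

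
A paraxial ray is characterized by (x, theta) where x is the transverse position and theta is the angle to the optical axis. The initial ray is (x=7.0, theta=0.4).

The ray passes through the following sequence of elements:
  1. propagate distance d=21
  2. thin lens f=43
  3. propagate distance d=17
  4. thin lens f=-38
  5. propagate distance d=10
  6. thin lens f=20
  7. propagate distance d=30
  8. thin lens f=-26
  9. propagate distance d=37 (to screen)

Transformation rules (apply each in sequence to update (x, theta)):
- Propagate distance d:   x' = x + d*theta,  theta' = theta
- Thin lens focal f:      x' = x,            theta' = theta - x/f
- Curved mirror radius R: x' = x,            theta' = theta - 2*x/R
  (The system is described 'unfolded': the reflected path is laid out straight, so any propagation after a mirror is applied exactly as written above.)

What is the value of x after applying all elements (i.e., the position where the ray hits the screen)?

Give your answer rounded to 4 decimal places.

Answer: -12.4883

Derivation:
Initial: x=7.0000 theta=0.4000
After 1 (propagate distance d=21): x=15.4000 theta=0.4000
After 2 (thin lens f=43): x=15.4000 theta=9/215 (≈0.0419)
After 3 (propagate distance d=17): x=3464/215 (≈16.1116) theta=9/215 (≈0.0419)
After 4 (thin lens f=-38): x=3464/215 (≈16.1116) theta=1903/4085 (≈0.4659)
After 5 (propagate distance d=10): x=84846/4085 (≈20.7701) theta=1903/4085 (≈0.4659)
After 6 (thin lens f=20): x=84846/4085 (≈20.7701) theta=-23393/40850 (≈-0.5727)
After 7 (propagate distance d=30): x=14667/4085 (≈3.5905) theta=-23393/40850 (≈-0.5727)
After 8 (thin lens f=-26): x=14667/4085 (≈3.5905) theta=-6073/13975 (≈-0.4346)
After 9 (propagate distance d=37 (to screen)): x=-3315964/265525 (≈-12.4883) theta=-6073/13975 (≈-0.4346)
Rounded to 4 decimal places: x = -12.4883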